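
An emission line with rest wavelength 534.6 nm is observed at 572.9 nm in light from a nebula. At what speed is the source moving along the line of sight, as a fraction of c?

λ'/λ₀ = 1.0716 > 1 (redshift), so the source is receding.
λ'/λ₀ = √((1 + β)/(1 − β)) for a receding source ⇒ β = (r² − 1)/(r² + 1) with r = λ'/λ₀.
β = (1.1484 − 1)/(1.1484 + 1) ≈ 0.069.

0.069c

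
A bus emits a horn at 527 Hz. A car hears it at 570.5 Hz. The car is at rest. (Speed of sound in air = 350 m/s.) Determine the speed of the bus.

27 m/s

f' > f, so the bus is approaching.
f' = f · v/(v − v_s) ⇒ v_s = v · |1 − f/f'|.
v_s = 350 × |1 − 527/570.5| = 350 × 0.07625 ≈ 27 m/s.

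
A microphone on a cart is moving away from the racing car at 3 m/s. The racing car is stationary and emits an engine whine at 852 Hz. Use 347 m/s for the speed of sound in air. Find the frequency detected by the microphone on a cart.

845 Hz

Moving observer, stationary source: f' = f · (v − v_o)/v.
f' = 852 × (347 − 3)/347 = 852 × 344/347 ≈ 845 Hz.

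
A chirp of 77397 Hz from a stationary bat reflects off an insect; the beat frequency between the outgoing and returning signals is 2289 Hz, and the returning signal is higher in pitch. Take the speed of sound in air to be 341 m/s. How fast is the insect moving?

Double Doppler shift off a moving reflector: f₂ = f₀ · (v + u)/(v − u) (u > 0 toward emitter).
Returning signal is higher, so f₂ = f₀ + Δf = 77397 + 2289 = 79686 Hz.
Rearranging, u = v · (f₂ − f₀)/(f₂ + f₀) = 341 × 2289/157083 ≈ 5.0 m/s.
So the insect is moving at 5.0 m/s toward the emitter.

5.0 m/s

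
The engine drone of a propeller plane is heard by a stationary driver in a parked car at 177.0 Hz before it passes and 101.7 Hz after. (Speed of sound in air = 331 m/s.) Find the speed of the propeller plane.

89 m/s

f₁/f₂ = (v + v_s)/(v − v_s), so v_s = v · (f₁ − f₂)/(f₁ + f₂).
v_s = 331 × (177.0 − 101.7)/(177.0 + 101.7) = 331 × 75.3/278.7 ≈ 89 m/s.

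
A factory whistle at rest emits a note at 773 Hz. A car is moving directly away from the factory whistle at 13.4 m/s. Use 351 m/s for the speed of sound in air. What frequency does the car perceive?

Moving observer, stationary source: f' = f · (v − v_o)/v.
f' = 773 × (351 − 13.4)/351 = 773 × 337.6/351 ≈ 743 Hz.

743 Hz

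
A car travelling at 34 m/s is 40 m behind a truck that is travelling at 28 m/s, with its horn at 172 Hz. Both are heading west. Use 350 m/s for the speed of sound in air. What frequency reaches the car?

175 Hz

The car is behind, so the truck is moving away from it while the car is moving toward the truck.
Both move, so f' = f · (v + v_o)/(v + v_s).
f' = 172 × (350 + 34)/(350 + 28) = 172 × 384/378 ≈ 175 Hz.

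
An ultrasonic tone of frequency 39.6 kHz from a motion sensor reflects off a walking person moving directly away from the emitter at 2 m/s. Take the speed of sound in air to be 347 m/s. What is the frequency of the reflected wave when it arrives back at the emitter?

39.1 kHz

The walking person first receives the wave as a moving observer: f₁ = f₀ · (v − u)/v = 39.6 × (347 − 2)/347 ≈ 39.4 kHz.
On reflection it acts as a source moving away from the stationary detector: f₂ = f₁ · v/(v + u) = 39.4 × 347/349 ≈ 39.1 kHz.
Equivalently f₂ = f₀ · (v − u)/(v + u).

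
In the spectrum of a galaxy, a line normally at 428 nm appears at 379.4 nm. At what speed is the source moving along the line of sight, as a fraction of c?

0.120

λ'/λ₀ = 0.8864 < 1 (blueshift), so the source is approaching.
λ'/λ₀ = √((1 − β)/(1 + β)) for an approaching source ⇒ β = (1 − r²)/(1 + r²) with r = λ'/λ₀.
β = (1 − 0.7858)/(1 + 0.7858) ≈ 0.120.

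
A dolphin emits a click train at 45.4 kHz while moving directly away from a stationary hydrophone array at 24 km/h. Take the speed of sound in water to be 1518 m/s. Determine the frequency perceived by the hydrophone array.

24 km/h = 6.667 m/s.
With the source moving away from a stationary observer, f' = f · v/(v + v_s).
f' = 45.4 × 1518/(1518 + 6.667) = 45.4 × 1518/1525 ≈ 45.2 kHz.

45.2 kHz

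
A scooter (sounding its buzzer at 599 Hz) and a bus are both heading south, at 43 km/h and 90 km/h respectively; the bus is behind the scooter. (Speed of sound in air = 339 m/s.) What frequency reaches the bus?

621 Hz

43 km/h = 11.94 m/s; 90 km/h = 25 m/s.
The bus is behind, so the scooter is moving away from it while the bus is moving toward the scooter.
With source receding and observer approaching, f' = f · (v + v_o)/(v + v_s).
f' = 599 × (339 + 25)/(339 + 11.94) = 599 × 364/350.94 ≈ 621 Hz.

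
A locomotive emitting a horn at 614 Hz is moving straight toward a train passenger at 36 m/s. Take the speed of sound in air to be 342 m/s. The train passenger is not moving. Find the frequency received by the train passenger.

686 Hz

Only the source moves, toward the listener, so f' = f · v/(v − v_s).
f' = 614 × 342/(342 − 36) = 614 × 342/306 ≈ 686 Hz.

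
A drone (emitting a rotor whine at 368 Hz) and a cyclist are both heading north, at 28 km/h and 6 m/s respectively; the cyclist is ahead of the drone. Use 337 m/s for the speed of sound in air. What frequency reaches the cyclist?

370 Hz

28 km/h = 7.778 m/s.
The cyclist is ahead, so the drone is moving toward it while the cyclist is moving away from the drone.
General Doppler shift: f' = f · (v − v_o)/(v − v_s).
f' = 368 × (337 − 6)/(337 − 7.778) = 368 × 331/329.22 ≈ 370 Hz.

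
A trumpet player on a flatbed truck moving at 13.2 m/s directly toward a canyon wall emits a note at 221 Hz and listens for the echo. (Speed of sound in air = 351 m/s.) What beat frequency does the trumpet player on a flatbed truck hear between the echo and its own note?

17.3 Hz

The canyon wall receives the sound from a moving source: f₁ = f₀ · v/(v − v_e) = 221 × 351/337.8 ≈ 229.64 Hz.
On the return leg the trumpet player on a flatbed truck is a moving observer: f₂ = f₁ · (v + v_e)/v = 229.64 × 364.2/351 ≈ 238.27 Hz.
Equivalently f₂ = f₀ · (v + v_e)/(v − v_e).
Beat against the emitted tone: |f₂ − f₀| = 2v_e·f₀/(v − v_e) = 2 × 13.2 × 221/337.8 ≈ 17.3 Hz.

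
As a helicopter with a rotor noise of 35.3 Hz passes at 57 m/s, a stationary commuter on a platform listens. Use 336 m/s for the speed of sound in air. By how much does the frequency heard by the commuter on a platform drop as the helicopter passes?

12.3 Hz

Approaching: f₁ = f · v/(v − v_s) = 35.3 × 336/279 ≈ 42.5 Hz.
Receding: f₂ = f · v/(v + v_s) = 35.3 × 336/393 ≈ 30.2 Hz.
Drop: f₁ − f₂ = 2f·v·v_s/(v² − v_s²) = 2 × 35.3 × 336 × 57/(336² − 57²) ≈ 12.3 Hz.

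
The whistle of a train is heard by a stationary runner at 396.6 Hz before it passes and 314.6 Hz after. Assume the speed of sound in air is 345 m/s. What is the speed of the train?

f₁/f₂ = (v + v_s)/(v − v_s), so v_s = v · (f₁ − f₂)/(f₁ + f₂).
v_s = 345 × (396.6 − 314.6)/(396.6 + 314.6) = 345 × 82.0/711.2 ≈ 40 m/s.

40 m/s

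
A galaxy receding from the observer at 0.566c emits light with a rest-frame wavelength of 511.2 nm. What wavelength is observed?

Relativistic Doppler for wavelength: λ' = λ₀ · √((1 + β)/(1 − β)).
λ' = 511.2 × √(1.5660/0.4340) = 511.2 × 1.89955 ≈ 971.1 nm.

971.1 nm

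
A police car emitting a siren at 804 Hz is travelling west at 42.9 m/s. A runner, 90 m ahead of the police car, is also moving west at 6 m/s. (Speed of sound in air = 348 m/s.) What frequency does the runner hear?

The runner is ahead, so the police car is moving toward it while the runner is moving away from the police car.
Both move, so f' = f · (v − v_o)/(v − v_s).
f' = 804 × (348 − 6)/(348 − 42.9) = 804 × 342/305.1 ≈ 901 Hz.

901 Hz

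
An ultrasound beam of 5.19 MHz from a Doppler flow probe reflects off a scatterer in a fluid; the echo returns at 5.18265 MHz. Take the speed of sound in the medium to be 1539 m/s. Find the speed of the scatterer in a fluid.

Double Doppler shift off a moving reflector: f₂ = f₀ · (v + u)/(v − u) (u > 0 toward emitter).
Rearranging, u = v · (f₂ − f₀)/(f₂ + f₀) = 1539 × -0.00735/10.37265 ≈ -1.09 m/s.
So the scatterer in a fluid is moving at 1.09 m/s away from the emitter.

1.09 m/s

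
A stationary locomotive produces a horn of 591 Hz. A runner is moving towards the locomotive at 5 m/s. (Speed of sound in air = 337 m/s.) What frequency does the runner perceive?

600 Hz

Moving observer, stationary source: f' = f · (v + v_o)/v.
f' = 591 × (337 + 5)/337 = 591 × 342/337 ≈ 600 Hz.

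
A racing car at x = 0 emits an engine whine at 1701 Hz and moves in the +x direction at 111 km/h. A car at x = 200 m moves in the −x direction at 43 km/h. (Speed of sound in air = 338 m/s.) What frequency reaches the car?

111 km/h = 30.83 m/s; 43 km/h = 11.94 m/s.
The observer lies on the +x side, so the source is heading toward the observer and the observer is heading toward the source.
Both move, so f' = f · (v + v_o)/(v − v_s).
f' = 1701 × (338 + 11.94)/(338 − 30.83) = 1701 × 349.94/307.17 ≈ 1938 Hz.

1938 Hz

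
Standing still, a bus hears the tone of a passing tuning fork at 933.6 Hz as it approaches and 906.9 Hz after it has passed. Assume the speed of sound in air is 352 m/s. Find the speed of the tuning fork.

5.1 m/s

f₁/f₂ = (v + v_s)/(v − v_s), so v_s = v · (f₁ − f₂)/(f₁ + f₂).
v_s = 352 × (933.6 − 906.9)/(933.6 + 906.9) = 352 × 26.7/1840.5 ≈ 5.1 m/s.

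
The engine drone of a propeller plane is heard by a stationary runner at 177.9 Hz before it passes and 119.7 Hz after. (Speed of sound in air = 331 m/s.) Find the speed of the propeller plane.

65 m/s

f₁/f₂ = (v + v_s)/(v − v_s), so v_s = v · (f₁ − f₂)/(f₁ + f₂).
v_s = 331 × (177.9 − 119.7)/(177.9 + 119.7) = 331 × 58.2/297.6 ≈ 65 m/s.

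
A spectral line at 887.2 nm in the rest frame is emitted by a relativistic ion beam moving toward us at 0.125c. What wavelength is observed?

Relativistic Doppler for wavelength: λ' = λ₀ · √((1 − β)/(1 + β)).
λ' = 887.2 × √(0.8750/1.1250) = 887.2 × 0.88192 ≈ 782.4 nm.

782.4 nm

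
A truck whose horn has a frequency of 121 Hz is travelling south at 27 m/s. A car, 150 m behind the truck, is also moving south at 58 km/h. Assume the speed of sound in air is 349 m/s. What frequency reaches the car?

58 km/h = 16.11 m/s.
The car is behind, so the truck is moving away from it while the car is moving toward the truck.
With source receding and observer approaching, f' = f · (v + v_o)/(v + v_s).
f' = 121 × (349 + 16.11)/(349 + 27) = 121 × 365.11/376 ≈ 117 Hz.

117 Hz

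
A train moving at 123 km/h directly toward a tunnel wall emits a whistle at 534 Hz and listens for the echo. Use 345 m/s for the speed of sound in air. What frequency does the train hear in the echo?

651 Hz

123 km/h = 34.17 m/s.
The tunnel wall receives the sound from a moving source: f₁ = f₀ · v/(v − v_e) = 534 × 345/310.83 ≈ 593 Hz.
On the return leg the train is a moving observer: f₂ = f₁ · (v + v_e)/v = 593 × 379.17/345 ≈ 651 Hz.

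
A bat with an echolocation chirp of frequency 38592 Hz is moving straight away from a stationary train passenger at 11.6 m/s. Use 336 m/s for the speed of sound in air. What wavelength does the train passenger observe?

9.01 mm

Only the source moves, away from the listener, so f' = f · v/(v + v_s).
f' = 38592 × 336/(336 + 11.6) ≈ 37304 Hz.
λ' = v/f' = 336/37304.1 ≈ 9.01 mm.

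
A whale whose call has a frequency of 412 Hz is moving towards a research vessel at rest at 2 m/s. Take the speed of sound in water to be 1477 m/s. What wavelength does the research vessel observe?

With the source moving toward a stationary observer, f' = f · v/(v − v_s).
f' = 412 × 1477/(1477 − 2) ≈ 413 Hz.
λ' = v/f' = 1477/412.559 ≈ 3.58 m.

3.58 m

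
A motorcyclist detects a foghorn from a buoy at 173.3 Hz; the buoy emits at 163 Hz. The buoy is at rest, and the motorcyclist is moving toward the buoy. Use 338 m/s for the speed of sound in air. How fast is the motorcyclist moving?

f' = f · (v + v_o)/v ⇒ v_o = v · |f'/f − 1|.
v_o = 338 × |173.3/163 − 1| = 338 × 0.06319 ≈ 21.4 m/s.

21.4 m/s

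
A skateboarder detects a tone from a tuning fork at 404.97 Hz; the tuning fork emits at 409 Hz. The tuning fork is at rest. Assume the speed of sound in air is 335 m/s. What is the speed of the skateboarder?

3.3 m/s

f' < f, so the skateboarder is receding.
f' = f · (v − v_o)/v ⇒ v_o = v · |f'/f − 1|.
v_o = 335 × |404.97/409 − 1| = 335 × 0.009853 ≈ 3.3 m/s.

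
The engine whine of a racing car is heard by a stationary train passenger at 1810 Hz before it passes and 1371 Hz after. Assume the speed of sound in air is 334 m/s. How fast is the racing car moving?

f₁/f₂ = (v + v_s)/(v − v_s), so v_s = v · (f₁ − f₂)/(f₁ + f₂).
v_s = 334 × (1810 − 1371)/(1810 + 1371) = 334 × 439/3181 ≈ 46 m/s.

46 m/s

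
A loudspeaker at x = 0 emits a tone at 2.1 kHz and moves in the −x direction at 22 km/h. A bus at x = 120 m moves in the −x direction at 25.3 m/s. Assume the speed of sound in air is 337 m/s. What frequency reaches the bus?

2.22 kHz

22 km/h = 6.111 m/s.
The observer lies on the +x side, so the source is heading away from the observer and the observer is heading toward the source.
General Doppler shift: f' = f · (v + v_o)/(v + v_s).
f' = 2.1 × (337 + 25.3)/(337 + 6.111) = 2.1 × 362.3/343.11 ≈ 2.22 kHz.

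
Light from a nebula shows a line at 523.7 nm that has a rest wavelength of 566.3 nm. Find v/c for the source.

0.078c

λ'/λ₀ = 0.9248 < 1 (blueshift), so the source is approaching.
λ'/λ₀ = √((1 − β)/(1 + β)) for an approaching source ⇒ β = (1 − r²)/(1 + r²) with r = λ'/λ₀.
β = (1 − 0.8552)/(1 + 0.8552) ≈ 0.078.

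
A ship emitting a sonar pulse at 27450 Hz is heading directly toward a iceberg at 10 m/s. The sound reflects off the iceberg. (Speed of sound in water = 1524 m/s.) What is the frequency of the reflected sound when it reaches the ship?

The iceberg receives the sound from a moving source: f₁ = f₀ · v/(v − v_e) = 27450 × 1524/1514 ≈ 27631 Hz.
On the return leg the ship is a moving observer: f₂ = f₁ · (v + v_e)/v = 27631 × 1534/1524 ≈ 27813 Hz.

27813 Hz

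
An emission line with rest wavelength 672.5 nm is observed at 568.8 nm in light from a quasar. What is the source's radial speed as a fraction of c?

λ'/λ₀ = 0.8458 < 1 (blueshift), so the source is approaching.
λ'/λ₀ = √((1 − β)/(1 + β)) for an approaching source ⇒ β = (1 − r²)/(1 + r²) with r = λ'/λ₀.
β = (1 − 0.7154)/(1 + 0.7154) ≈ 0.166.

0.166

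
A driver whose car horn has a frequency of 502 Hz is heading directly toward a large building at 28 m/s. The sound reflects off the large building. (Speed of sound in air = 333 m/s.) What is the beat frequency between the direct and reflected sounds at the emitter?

92 Hz

The large building receives the sound from a moving source: f₁ = f₀ · v/(v − v_e) = 502 × 333/305 ≈ 548.1 Hz.
On the return leg the driver is a moving observer: f₂ = f₁ · (v + v_e)/v = 548.1 × 361/333 ≈ 594.2 Hz.
Equivalently f₂ = f₀ · (v + v_e)/(v − v_e).
Beat against the emitted tone: |f₂ − f₀| = 2v_e·f₀/(v − v_e) = 2 × 28 × 502/305 ≈ 92 Hz.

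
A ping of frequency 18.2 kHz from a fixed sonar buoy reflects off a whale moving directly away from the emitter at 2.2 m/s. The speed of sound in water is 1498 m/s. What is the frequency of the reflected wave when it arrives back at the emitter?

At the whale (a moving observer), f₁ = f₀ · (v − u)/v = 18.2 × 1495.8/1498 ≈ 18.17 kHz.
On reflection it acts as a source moving away from the stationary detector: f₂ = f₁ · v/(v + u) = 18.17 × 1498/1500.2 ≈ 18.15 kHz.
Equivalently f₂ = f₀ · (v − u)/(v + u).

18.15 kHz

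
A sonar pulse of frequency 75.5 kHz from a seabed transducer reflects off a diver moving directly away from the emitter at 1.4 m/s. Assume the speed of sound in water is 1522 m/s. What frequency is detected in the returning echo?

The diver first receives the wave as a moving observer: f₁ = f₀ · (v − u)/v = 75.5 × (1522 − 1.4)/1522 ≈ 75.4 kHz.
On reflection it acts as a source moving away from the stationary detector: f₂ = f₁ · v/(v + u) = 75.4 × 1522/1523.4 ≈ 75.4 kHz.
Equivalently f₂ = f₀ · (v − u)/(v + u).

75.4 kHz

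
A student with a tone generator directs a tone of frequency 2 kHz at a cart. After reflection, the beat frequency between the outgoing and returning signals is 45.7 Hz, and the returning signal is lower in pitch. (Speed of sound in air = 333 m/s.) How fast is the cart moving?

3.8 m/s

Double Doppler shift off a moving reflector: f₂ = f₀ · (v + u)/(v − u) (u > 0 toward emitter).
Returning signal is lower, so f₂ = f₀ − Δf = 2000 − 45.7 = 1954.3 Hz.
Rearranging, u = v · (f₂ − f₀)/(f₂ + f₀) = 333 × -45.7/3954.3 ≈ -3.8 m/s.
So the cart is moving at 3.8 m/s away from the emitter.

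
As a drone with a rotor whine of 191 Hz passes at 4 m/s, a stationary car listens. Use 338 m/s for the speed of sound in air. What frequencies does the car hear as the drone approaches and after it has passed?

193 Hz approaching; 189 Hz receding

Approaching: f₁ = f · v/(v − v_s) = 191 × 338/334 ≈ 193 Hz.
Receding: f₂ = f · v/(v + v_s) = 191 × 338/342 ≈ 189 Hz.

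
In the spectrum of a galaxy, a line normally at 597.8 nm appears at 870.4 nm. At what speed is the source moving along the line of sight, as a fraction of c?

λ'/λ₀ = 1.4560 > 1 (redshift), so the source is receding.
λ'/λ₀ = √((1 + β)/(1 − β)) for a receding source ⇒ β = (r² − 1)/(r² + 1) with r = λ'/λ₀.
β = (2.1200 − 1)/(2.1200 + 1) ≈ 0.359.

0.359c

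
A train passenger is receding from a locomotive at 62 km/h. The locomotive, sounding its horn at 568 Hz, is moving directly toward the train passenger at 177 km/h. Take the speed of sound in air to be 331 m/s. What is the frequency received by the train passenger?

177 km/h = 49.17 m/s; 62 km/h = 17.22 m/s.
With source approaching and observer receding, f' = f · (v − v_o)/(v − v_s).
f' = 568 × (331 − 17.22)/(331 − 49.17) = 568 × 313.78/281.83 ≈ 632 Hz.

632 Hz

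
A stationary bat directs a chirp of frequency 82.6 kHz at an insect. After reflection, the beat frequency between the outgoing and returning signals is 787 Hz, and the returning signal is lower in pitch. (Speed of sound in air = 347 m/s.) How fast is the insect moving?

Double Doppler shift off a moving reflector: f₂ = f₀ · (v + u)/(v − u) (u > 0 toward emitter).
Returning signal is lower, so f₂ = f₀ − Δf = 82600 − 787 = 81813 Hz.
Rearranging, u = v · (f₂ − f₀)/(f₂ + f₀) = 347 × -787/164413 ≈ -1.66 m/s.
So the insect is moving at 1.66 m/s away from the emitter.

1.66 m/s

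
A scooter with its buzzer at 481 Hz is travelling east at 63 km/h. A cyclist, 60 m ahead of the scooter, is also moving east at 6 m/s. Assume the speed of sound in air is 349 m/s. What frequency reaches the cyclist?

63 km/h = 17.5 m/s.
The cyclist is ahead, so the scooter is moving toward it while the cyclist is moving away from the scooter.
General Doppler shift: f' = f · (v − v_o)/(v − v_s).
f' = 481 × (349 − 6)/(349 − 17.5) = 481 × 343/331.5 ≈ 498 Hz.

498 Hz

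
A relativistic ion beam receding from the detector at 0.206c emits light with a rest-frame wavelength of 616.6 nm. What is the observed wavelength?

Relativistic Doppler for wavelength: λ' = λ₀ · √((1 + β)/(1 − β)).
λ' = 616.6 × √(1.2060/0.7940) = 616.6 × 1.23243 ≈ 759.9 nm.

759.9 nm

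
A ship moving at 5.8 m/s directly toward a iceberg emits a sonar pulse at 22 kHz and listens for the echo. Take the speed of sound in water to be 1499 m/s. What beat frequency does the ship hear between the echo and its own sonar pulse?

The iceberg receives the sound from a moving source: f₁ = f₀ · v/(v − v_e) = 22 × 1499/1493.2 ≈ 22.0855 kHz.
On the return leg the ship is a moving observer: f₂ = f₁ · (v + v_e)/v = 22.0855 × 1504.8/1499 ≈ 22.1709 kHz.
Equivalently f₂ = f₀ · (v + v_e)/(v − v_e).
Beat against the emitted tone (with f₀ = 22000 Hz): |f₂ − f₀| = 2v_e·f₀/(v − v_e) = 2 × 5.8 × 22000/1493.2 ≈ 171 Hz.

171 Hz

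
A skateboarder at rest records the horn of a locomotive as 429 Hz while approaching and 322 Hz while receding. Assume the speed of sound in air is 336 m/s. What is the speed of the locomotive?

f₁/f₂ = (v + v_s)/(v − v_s), so v_s = v · (f₁ − f₂)/(f₁ + f₂).
v_s = 336 × (429 − 322)/(429 + 322) = 336 × 107/751 ≈ 48 m/s.

48 m/s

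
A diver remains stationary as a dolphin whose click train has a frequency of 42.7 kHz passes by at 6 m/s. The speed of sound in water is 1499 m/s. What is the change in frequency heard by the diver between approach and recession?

0.342 kHz

Approaching: f₁ = f · v/(v − v_s) = 42.7 × 1499/1493 ≈ 42.872 kHz.
Receding: f₂ = f · v/(v + v_s) = 42.7 × 1499/1505 ≈ 42.530 kHz.
Drop: f₁ − f₂ = 2f·v·v_s/(v² − v_s²) = 2 × 42.7 × 1499 × 6/(1499² − 6²) ≈ 0.342 kHz.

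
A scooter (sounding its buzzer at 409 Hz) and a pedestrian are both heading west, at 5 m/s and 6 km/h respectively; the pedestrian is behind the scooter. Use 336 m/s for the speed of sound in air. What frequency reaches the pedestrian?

6 km/h = 1.667 m/s.
The pedestrian is behind, so the scooter is moving away from it while the pedestrian is moving toward the scooter.
With source receding and observer approaching, f' = f · (v + v_o)/(v + v_s).
f' = 409 × (336 + 1.667)/(336 + 5) = 409 × 337.67/341 ≈ 405 Hz.

405 Hz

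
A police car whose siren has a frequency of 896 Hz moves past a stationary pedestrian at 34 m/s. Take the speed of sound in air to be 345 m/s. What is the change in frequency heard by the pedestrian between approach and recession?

178 Hz

Approaching: f₁ = f · v/(v − v_s) = 896 × 345/311 ≈ 994 Hz.
Receding: f₂ = f · v/(v + v_s) = 896 × 345/379 ≈ 816 Hz.
Drop: f₁ − f₂ = 2f·v·v_s/(v² − v_s²) = 2 × 896 × 345 × 34/(345² − 34²) ≈ 178 Hz.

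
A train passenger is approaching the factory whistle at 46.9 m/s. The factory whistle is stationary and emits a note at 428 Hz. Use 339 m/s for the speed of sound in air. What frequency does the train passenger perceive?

487 Hz

Moving observer, stationary source: f' = f · (v + v_o)/v.
f' = 428 × (339 + 46.9)/339 = 428 × 385.9/339 ≈ 487 Hz.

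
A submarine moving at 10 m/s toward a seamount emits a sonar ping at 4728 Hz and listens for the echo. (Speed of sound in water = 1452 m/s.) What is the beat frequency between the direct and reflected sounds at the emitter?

The seamount receives the sound from a moving source: f₁ = f₀ · v/(v − v_e) = 4728 × 1452/1442 ≈ 4760.8 Hz.
On the return leg the submarine is a moving observer: f₂ = f₁ · (v + v_e)/v = 4760.8 × 1462/1452 ≈ 4793.6 Hz.
Beat against the emitted tone: |f₂ − f₀| = 2v_e·f₀/(v − v_e) = 2 × 10 × 4728/1442 ≈ 66 Hz.

66 Hz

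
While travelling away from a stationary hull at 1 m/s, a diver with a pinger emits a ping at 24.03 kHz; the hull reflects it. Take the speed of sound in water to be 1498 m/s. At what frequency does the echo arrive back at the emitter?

24.0 kHz

The hull receives the sound from a moving source: f₁ = f₀ · v/(v + v_e) = 24.03 × 1498/1499 ≈ 24.0 kHz.
On the return leg the diver with a pinger is a moving observer: f₂ = f₁ · (v − v_e)/v = 24.0 × 1497/1498 ≈ 24.0 kHz.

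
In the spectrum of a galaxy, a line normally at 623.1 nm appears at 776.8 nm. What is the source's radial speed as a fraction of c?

λ'/λ₀ = 1.2467 > 1 (redshift), so the source is receding.
λ'/λ₀ = √((1 + β)/(1 − β)) for a receding source ⇒ β = (r² − 1)/(r² + 1) with r = λ'/λ₀.
β = (1.5542 − 1)/(1.5542 + 1) ≈ 0.217.

0.217c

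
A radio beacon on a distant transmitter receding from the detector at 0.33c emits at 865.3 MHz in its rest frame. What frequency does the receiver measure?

Relativistic Doppler for frequency: f' = f₀ · √((1 − β)/(1 + β)).
f' = 865.3 × √(0.6700/1.3300) = 865.3 × 0.70976 ≈ 614.2 MHz.

614.2 MHz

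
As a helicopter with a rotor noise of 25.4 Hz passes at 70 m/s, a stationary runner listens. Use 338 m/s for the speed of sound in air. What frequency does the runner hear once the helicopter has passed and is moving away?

Receding: f₂ = f · v/(v + v_s) = 25.4 × 338/408 ≈ 21.0 Hz.

21.0 Hz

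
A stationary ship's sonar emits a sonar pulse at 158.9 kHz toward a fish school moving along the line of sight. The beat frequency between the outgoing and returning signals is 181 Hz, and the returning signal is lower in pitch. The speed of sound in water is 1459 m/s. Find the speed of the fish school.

0.83 m/s

Double Doppler shift off a moving reflector: f₂ = f₀ · (v + u)/(v − u) (u > 0 toward emitter).
Returning signal is lower, so f₂ = f₀ − Δf = 158900 − 181 = 158719 Hz.
Rearranging, u = v · (f₂ − f₀)/(f₂ + f₀) = 1459 × -181/317619 ≈ -0.83 m/s.
So the fish school is moving at 0.83 m/s away from the emitter.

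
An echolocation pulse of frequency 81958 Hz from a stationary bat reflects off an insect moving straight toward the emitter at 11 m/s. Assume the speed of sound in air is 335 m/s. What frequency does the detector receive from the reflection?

87523 Hz

At the insect (a moving observer), f₁ = f₀ · (v + u)/v = 81958 × 346/335 ≈ 84649 Hz.
On reflection it acts as a source moving toward the stationary detector: f₂ = f₁ · v/(v − u) = 84649 × 335/324 ≈ 87523 Hz.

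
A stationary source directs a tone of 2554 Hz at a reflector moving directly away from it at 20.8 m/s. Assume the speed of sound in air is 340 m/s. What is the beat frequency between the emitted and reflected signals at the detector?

294 Hz

The reflector first receives the wave as a moving observer: f₁ = f₀ · (v − u)/v = 2554 × (340 − 20.8)/340 ≈ 2398 Hz.
On reflection it acts as a source moving away from the stationary detector: f₂ = f₁ · v/(v + u) = 2398 × 340/360.8 ≈ 2260 Hz.
Beat frequency: |f₂ − f₀| = 2u·f₀/(v + u) = 2 × 20.8 × 2554/360.8 ≈ 294 Hz.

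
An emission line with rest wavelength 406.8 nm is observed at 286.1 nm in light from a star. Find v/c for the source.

0.338c

λ'/λ₀ = 0.7033 < 1 (blueshift), so the source is approaching.
λ'/λ₀ = √((1 − β)/(1 + β)) for an approaching source ⇒ β = (1 − r²)/(1 + r²) with r = λ'/λ₀.
β = (1 − 0.4946)/(1 + 0.4946) ≈ 0.338.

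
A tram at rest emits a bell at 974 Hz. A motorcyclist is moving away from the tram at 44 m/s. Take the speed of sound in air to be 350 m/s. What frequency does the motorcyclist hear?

852 Hz

Moving observer, stationary source: f' = f · (v − v_o)/v.
f' = 974 × (350 − 44)/350 = 974 × 306/350 ≈ 852 Hz.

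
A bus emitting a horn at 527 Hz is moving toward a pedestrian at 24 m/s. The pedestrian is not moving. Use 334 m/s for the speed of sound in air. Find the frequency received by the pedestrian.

Moving source, stationary observer: f' = f · v/(v − v_s) since the source is approaching.
f' = 527 × 334/(334 − 24) = 527 × 334/310 ≈ 568 Hz.

568 Hz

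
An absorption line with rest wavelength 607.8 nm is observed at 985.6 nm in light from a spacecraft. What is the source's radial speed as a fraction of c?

0.449c

λ'/λ₀ = 1.6216 > 1 (redshift), so the source is receding.
λ'/λ₀ = √((1 + β)/(1 − β)) for a receding source ⇒ β = (r² − 1)/(r² + 1) with r = λ'/λ₀.
β = (2.6295 − 1)/(2.6295 + 1) ≈ 0.449.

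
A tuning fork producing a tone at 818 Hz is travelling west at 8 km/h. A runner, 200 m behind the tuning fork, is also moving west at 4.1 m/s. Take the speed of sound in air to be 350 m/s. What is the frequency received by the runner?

822 Hz

8 km/h = 2.222 m/s.
The runner is behind, so the tuning fork is moving away from it while the runner is moving toward the tuning fork.
Both move, so f' = f · (v + v_o)/(v + v_s).
f' = 818 × (350 + 4.1)/(350 + 2.222) = 818 × 354.1/352.22 ≈ 822 Hz.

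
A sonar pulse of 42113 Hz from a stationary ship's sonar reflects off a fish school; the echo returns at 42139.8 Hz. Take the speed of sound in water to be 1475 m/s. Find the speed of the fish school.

Double Doppler shift off a moving reflector: f₂ = f₀ · (v + u)/(v − u) (u > 0 toward emitter).
Rearranging, u = v · (f₂ − f₀)/(f₂ + f₀) = 1475 × 26.8/84252.8 ≈ 0.47 m/s.
So the fish school is moving at 0.47 m/s toward the emitter.

0.47 m/s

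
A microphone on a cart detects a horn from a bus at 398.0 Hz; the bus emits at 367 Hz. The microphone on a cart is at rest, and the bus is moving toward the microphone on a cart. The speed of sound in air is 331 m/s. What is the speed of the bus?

26 m/s

f' = f · v/(v − v_s) ⇒ v_s = v · |1 − f/f'|.
v_s = 331 × |1 − 367/398.0| = 331 × 0.07789 ≈ 26 m/s.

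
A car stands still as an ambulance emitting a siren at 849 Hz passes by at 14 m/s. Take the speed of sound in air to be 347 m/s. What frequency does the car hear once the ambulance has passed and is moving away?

816 Hz

Receding: f₂ = f · v/(v + v_s) = 849 × 347/361 ≈ 816 Hz.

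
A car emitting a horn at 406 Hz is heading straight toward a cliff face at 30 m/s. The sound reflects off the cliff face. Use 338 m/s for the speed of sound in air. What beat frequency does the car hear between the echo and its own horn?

The cliff face receives the sound from a moving source: f₁ = f₀ · v/(v − v_e) = 406 × 338/308 ≈ 445.5 Hz.
On the return leg the car is a moving observer: f₂ = f₁ · (v + v_e)/v = 445.5 × 368/338 ≈ 485.1 Hz.
Equivalently f₂ = f₀ · (v + v_e)/(v − v_e).
Beat against the emitted tone: |f₂ − f₀| = 2v_e·f₀/(v − v_e) = 2 × 30 × 406/308 ≈ 79 Hz.

79 Hz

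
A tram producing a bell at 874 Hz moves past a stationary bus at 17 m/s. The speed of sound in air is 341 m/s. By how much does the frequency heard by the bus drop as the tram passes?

Approaching: f₁ = f · v/(v − v_s) = 874 × 341/324 ≈ 919.9 Hz.
Receding: f₂ = f · v/(v + v_s) = 874 × 341/358 ≈ 832.5 Hz.
Drop: f₁ − f₂ = 2f·v·v_s/(v² − v_s²) = 2 × 874 × 341 × 17/(341² − 17²) ≈ 87.4 Hz.

87.4 Hz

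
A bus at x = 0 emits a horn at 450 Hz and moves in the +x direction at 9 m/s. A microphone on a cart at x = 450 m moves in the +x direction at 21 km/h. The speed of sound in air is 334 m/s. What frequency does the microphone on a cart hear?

454 Hz

21 km/h = 5.833 m/s.
The observer lies on the +x side, so the source is heading toward the observer and the observer is heading away from the source.
Both move, so f' = f · (v − v_o)/(v − v_s).
f' = 450 × (334 − 5.833)/(334 − 9) = 450 × 328.17/325 ≈ 454 Hz.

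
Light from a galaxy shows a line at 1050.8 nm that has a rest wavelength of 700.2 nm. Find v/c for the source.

λ'/λ₀ = 1.5007 > 1 (redshift), so the source is receding.
λ'/λ₀ = √((1 + β)/(1 − β)) for a receding source ⇒ β = (r² − 1)/(r² + 1) with r = λ'/λ₀.
β = (2.2521 − 1)/(2.2521 + 1) ≈ 0.385.

0.385c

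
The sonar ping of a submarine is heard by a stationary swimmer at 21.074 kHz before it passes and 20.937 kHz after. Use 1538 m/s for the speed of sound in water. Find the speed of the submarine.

5.0 m/s

f₁/f₂ = (v + v_s)/(v − v_s), so v_s = v · (f₁ − f₂)/(f₁ + f₂).
v_s = 1538 × (21.074 − 20.937)/(21.074 + 20.937) = 1538 × 0.137/42.011 ≈ 5.0 m/s.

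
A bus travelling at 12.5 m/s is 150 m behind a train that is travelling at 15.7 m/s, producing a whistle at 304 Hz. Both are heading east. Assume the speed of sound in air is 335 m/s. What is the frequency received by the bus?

The bus is behind, so the train is moving away from it while the bus is moving toward the train.
General Doppler shift: f' = f · (v + v_o)/(v + v_s).
f' = 304 × (335 + 12.5)/(335 + 15.7) = 304 × 347.5/350.7 ≈ 301 Hz.

301 Hz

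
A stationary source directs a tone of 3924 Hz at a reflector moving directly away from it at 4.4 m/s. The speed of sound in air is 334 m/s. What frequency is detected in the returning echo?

3822 Hz

At the reflector (a moving observer), f₁ = f₀ · (v − u)/v = 3924 × 329.6/334 ≈ 3872 Hz.
The reflection then acts as a moving source: f₂ = f₁ · v/(v + u) ≈ 3822 Hz.
Equivalently f₂ = f₀ · (v − u)/(v + u).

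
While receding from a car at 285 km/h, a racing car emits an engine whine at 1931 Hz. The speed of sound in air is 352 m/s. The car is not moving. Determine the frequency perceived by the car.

285 km/h = 79.17 m/s.
Only the source moves, away from the listener, so f' = f · v/(v + v_s).
f' = 1931 × 352/(352 + 79.17) = 1931 × 352/431.2 ≈ 1576 Hz.

1576 Hz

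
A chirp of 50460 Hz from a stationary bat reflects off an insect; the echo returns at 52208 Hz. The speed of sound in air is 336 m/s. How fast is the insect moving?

5.7 m/s

Double Doppler shift off a moving reflector: f₂ = f₀ · (v + u)/(v − u) (u > 0 toward emitter).
Rearranging, u = v · (f₂ − f₀)/(f₂ + f₀) = 336 × 1748/102668 ≈ 5.7 m/s.
So the insect is moving at 5.7 m/s toward the emitter.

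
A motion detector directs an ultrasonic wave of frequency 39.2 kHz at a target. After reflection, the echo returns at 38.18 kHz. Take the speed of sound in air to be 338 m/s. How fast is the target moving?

Double Doppler shift off a moving reflector: f₂ = f₀ · (v + u)/(v − u) (u > 0 toward emitter).
Rearranging, u = v · (f₂ − f₀)/(f₂ + f₀) = 338 × -1.02/77.38 ≈ -4.5 m/s.
So the target is moving at 4.5 m/s away from the emitter.

4.5 m/s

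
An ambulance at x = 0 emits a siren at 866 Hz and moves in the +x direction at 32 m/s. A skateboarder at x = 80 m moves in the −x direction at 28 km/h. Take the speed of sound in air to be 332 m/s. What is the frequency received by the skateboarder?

28 km/h = 7.778 m/s.
The observer lies on the +x side, so the source is heading toward the observer and the observer is heading toward the source.
With source approaching and observer approaching, f' = f · (v + v_o)/(v − v_s).
f' = 866 × (332 + 7.778)/(332 − 32) = 866 × 339.78/300 ≈ 981 Hz.

981 Hz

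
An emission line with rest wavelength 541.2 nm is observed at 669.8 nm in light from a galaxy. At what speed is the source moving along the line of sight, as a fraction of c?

λ'/λ₀ = 1.2376 > 1 (redshift), so the source is receding.
λ'/λ₀ = √((1 + β)/(1 − β)) for a receding source ⇒ β = (r² − 1)/(r² + 1) with r = λ'/λ₀.
β = (1.5317 − 1)/(1.5317 + 1) ≈ 0.210.

0.210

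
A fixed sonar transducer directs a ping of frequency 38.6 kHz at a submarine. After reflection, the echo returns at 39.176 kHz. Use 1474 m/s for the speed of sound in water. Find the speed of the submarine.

Double Doppler shift off a moving reflector: f₂ = f₀ · (v + u)/(v − u) (u > 0 toward emitter).
Rearranging, u = v · (f₂ − f₀)/(f₂ + f₀) = 1474 × 0.576/77.776 ≈ 10.9 m/s.
So the submarine is moving at 10.9 m/s toward the emitter.

10.9 m/s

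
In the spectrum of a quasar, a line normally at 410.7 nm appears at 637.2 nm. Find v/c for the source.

0.413c

λ'/λ₀ = 1.5515 > 1 (redshift), so the source is receding.
λ'/λ₀ = √((1 + β)/(1 − β)) for a receding source ⇒ β = (r² − 1)/(r² + 1) with r = λ'/λ₀.
β = (2.4071 − 1)/(2.4071 + 1) ≈ 0.413.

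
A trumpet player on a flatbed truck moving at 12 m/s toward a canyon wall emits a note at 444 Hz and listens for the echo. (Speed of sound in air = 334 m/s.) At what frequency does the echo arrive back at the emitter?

477 Hz

The canyon wall receives the sound from a moving source: f₁ = f₀ · v/(v − v_e) = 444 × 334/322 ≈ 461 Hz.
On the return leg the trumpet player on a flatbed truck is a moving observer: f₂ = f₁ · (v + v_e)/v = 461 × 346/334 ≈ 477 Hz.
Equivalently f₂ = f₀ · (v + v_e)/(v − v_e).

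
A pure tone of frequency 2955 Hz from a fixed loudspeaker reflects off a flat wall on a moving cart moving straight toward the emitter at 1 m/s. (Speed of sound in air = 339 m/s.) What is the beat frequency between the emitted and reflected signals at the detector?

At the flat wall on a moving cart (a moving observer), f₁ = f₀ · (v + u)/v = 2955 × 340/339 ≈ 2963.72 Hz.
On reflection it acts as a source moving toward the stationary detector: f₂ = f₁ · v/(v − u) = 2963.72 × 339/338 ≈ 2972.49 Hz.
Beat frequency: |f₂ − f₀| = 2u·f₀/(v − u) = 2 × 1 × 2955/338 ≈ 17.5 Hz.

17.5 Hz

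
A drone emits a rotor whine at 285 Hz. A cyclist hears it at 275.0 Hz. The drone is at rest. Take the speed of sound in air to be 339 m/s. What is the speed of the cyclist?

11.9 m/s

f' < f, so the cyclist is receding.
f' = f · (v − v_o)/v ⇒ v_o = v · |f'/f − 1|.
v_o = 339 × |275.0/285 − 1| = 339 × 0.03509 ≈ 11.9 m/s.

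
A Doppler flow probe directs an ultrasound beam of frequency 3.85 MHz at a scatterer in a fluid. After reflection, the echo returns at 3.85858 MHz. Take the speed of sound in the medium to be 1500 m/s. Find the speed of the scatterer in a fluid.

1.67 m/s

Double Doppler shift off a moving reflector: f₂ = f₀ · (v + u)/(v − u) (u > 0 toward emitter).
Rearranging, u = v · (f₂ − f₀)/(f₂ + f₀) = 1500 × 0.00858/7.70858 ≈ 1.67 m/s.
So the scatterer in a fluid is moving at 1.67 m/s toward the emitter.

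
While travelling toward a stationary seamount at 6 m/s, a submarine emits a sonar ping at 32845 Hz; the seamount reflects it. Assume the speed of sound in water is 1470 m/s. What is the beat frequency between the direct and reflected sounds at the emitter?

The seamount receives the sound from a moving source: f₁ = f₀ · v/(v − v_e) = 32845 × 1470/1464 ≈ 32980 Hz.
On the return leg the submarine is a moving observer: f₂ = f₁ · (v + v_e)/v = 32980 × 1476/1470 ≈ 33114 Hz.
Equivalently f₂ = f₀ · (v + v_e)/(v − v_e).
Beat against the emitted tone: |f₂ − f₀| = 2v_e·f₀/(v − v_e) = 2 × 6 × 32845/1464 ≈ 269 Hz.

269 Hz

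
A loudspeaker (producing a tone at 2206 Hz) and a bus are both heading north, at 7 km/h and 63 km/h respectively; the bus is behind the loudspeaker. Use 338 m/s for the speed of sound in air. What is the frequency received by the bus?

7 km/h = 1.944 m/s; 63 km/h = 17.5 m/s.
The bus is behind, so the loudspeaker is moving away from it while the bus is moving toward the loudspeaker.
Both move, so f' = f · (v + v_o)/(v + v_s).
f' = 2206 × (338 + 17.5)/(338 + 1.944) = 2206 × 355.5/339.94 ≈ 2307 Hz.

2307 Hz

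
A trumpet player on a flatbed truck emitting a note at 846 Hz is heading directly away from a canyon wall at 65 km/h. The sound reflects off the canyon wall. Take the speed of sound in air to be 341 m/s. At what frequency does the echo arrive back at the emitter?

65 km/h = 18.06 m/s.
The canyon wall receives the sound from a moving source: f₁ = f₀ · v/(v + v_e) = 846 × 341/359.06 ≈ 803 Hz.
On the return leg the trumpet player on a flatbed truck is a moving observer: f₂ = f₁ · (v − v_e)/v = 803 × 322.94/341 ≈ 761 Hz.

761 Hz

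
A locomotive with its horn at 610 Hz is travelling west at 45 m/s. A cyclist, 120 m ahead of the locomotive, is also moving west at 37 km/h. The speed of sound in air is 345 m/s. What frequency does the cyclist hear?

681 Hz

37 km/h = 10.28 m/s.
The cyclist is ahead, so the locomotive is moving toward it while the cyclist is moving away from the locomotive.
General Doppler shift: f' = f · (v − v_o)/(v − v_s).
f' = 610 × (345 − 10.28)/(345 − 45) = 610 × 334.72/300 ≈ 681 Hz.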